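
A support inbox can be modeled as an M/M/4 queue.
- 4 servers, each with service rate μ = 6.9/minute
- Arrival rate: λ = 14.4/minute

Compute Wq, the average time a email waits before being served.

Traffic intensity: ρ = λ/(cμ) = 14.4/(4×6.9) = 0.5217
Since ρ = 0.5217 < 1, system is stable.
Offered load a = λ/μ = cρ = 14.4/6.9 = 2.0870
P₀ = [ Σₙ₌₀^3 aⁿ/n! + a^4/(4!(1-ρ)) ]⁻¹
Σ = a^0/0! + a^1/1! + a^2/2! + a^3/3! = 1.0000 + 2.0870 + 2.1777 + 1.5149 = 6.7796
a^4/(4!(1-ρ)) = 18.9694/(24 × 0.47826) = 1.6526
P₀ = 1/(6.7796 + 1.6526) = 0.1186
Lq = P₀·a^4·ρ / (4!(1-ρ)²) = 0.1186 × 18.9694 × 0.5217 / (24 × 0.2287) = 0.2138
Wq = Lq/λ = 0.2138/14.4 = 0.01485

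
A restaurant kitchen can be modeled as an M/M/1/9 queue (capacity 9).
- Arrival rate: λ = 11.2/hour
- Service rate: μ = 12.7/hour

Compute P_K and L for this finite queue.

ρ = λ/μ = 11.2/12.7 = 0.8818898
P₀ = (1-ρ)/(1-ρ^(K+1)) = (1-0.8818898)/(1-0.8818898^10) = 0.1181/0.7155 = 0.1651
P_K = P₀×ρ^K = 0.1651 × 0.8818898^9 = 0.1651 × 0.3226 = 0.05326
Blocking probability P_9 = 0.05326 (5.33%)
L = ρ[1 - (K+1)ρ^K + Kρ^(K+1)] / [(1-ρ)(1-ρ^(K+1))]
L = 0.8818898 × (1 - 10×0.322648 + 9×0.284540) / ((1 - 0.8818898) × (1 - 0.284540)) = 3.4896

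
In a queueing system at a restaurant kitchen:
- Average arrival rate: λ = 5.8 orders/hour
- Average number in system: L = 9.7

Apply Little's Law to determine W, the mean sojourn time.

Little's Law: L = λW, so W = L/λ
W = 9.7/5.8 = 1.6724 hours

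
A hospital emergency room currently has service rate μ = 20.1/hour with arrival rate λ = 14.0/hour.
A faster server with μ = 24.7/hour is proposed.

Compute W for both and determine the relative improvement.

System 1: ρ₁ = 14.0/20.1 = 0.6965, W₁ = 1/(20.1-14.0) = 0.16393
System 2: ρ₂ = 14.0/24.7 = 0.5668, W₂ = 1/(24.7-14.0) = 0.093458
Improvement: (W₁-W₂)/W₁ = (0.16393-0.093458)/0.16393 = 42.99%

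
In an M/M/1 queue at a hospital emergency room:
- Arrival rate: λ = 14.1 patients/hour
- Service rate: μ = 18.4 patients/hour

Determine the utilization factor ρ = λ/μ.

Server utilization: ρ = λ/μ
ρ = 14.1/18.4 = 0.7663
The server is busy 76.63% of the time.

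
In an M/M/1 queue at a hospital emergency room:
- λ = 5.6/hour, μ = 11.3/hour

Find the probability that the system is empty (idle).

ρ = λ/μ = 5.6/11.3 = 0.4956
P(0) = 1 - ρ = 1 - 0.4956 = 0.5044
The server is idle 50.44% of the time.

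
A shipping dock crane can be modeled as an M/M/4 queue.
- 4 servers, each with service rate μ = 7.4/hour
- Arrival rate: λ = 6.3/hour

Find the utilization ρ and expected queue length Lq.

Traffic intensity: ρ = λ/(cμ) = 6.3/(4×7.4) = 0.2128
Since ρ = 0.2128 < 1, system is stable.
Offered load a = λ/μ = cρ = 6.3/7.4 = 0.8514
P₀ = [ Σₙ₌₀^3 aⁿ/n! + a^4/(4!(1-ρ)) ]⁻¹
Σ = a^0/0! + a^1/1! + a^2/2! + a^3/3! = 1.0000 + 0.8514 + 0.3624 + 0.1028 = 2.3166
a^4/(4!(1-ρ)) = 0.52533/(24 × 0.78716) = 0.02781
P₀ = 1/(2.3166 + 0.02781) = 0.4265
Lq = P₀·a^4·ρ / (4!(1-ρ)²) = 0.42655 × 0.52533 × 0.21284 / (24 × 0.61962) = 0.003207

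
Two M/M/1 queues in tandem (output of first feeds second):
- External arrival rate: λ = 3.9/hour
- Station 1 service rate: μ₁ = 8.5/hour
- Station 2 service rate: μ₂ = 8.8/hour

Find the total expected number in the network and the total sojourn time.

By Jackson's theorem, each station behaves as independent M/M/1.
Station 1: ρ₁ = 3.9/8.5 = 0.4588, L₁ = ρ₁/(1-ρ₁) = λ/(μ₁-λ) = 3.9/4.60 = 0.8478
Station 2: ρ₂ = 3.9/8.8 = 0.4432, L₂ = ρ₂/(1-ρ₂) = λ/(μ₂-λ) = 3.9/4.90 = 0.7959
Total: L = L₁ + L₂ = 0.8478 + 0.7959 = 1.6437
W = L/λ = 1.6437/3.9 = 0.4215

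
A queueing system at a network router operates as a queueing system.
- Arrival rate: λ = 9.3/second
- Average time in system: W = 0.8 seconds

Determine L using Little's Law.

Little's Law: L = λW
L = 9.3 × 0.8 = 7.4400 packets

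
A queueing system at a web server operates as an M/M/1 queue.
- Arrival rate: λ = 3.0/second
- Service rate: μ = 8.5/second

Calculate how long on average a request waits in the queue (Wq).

First, compute utilization: ρ = λ/μ = 3.0/8.5 = 0.3529
For M/M/1: Wq = λ/(μ(μ-λ))
Wq = 3.0/(8.5 × (8.5-3.0))
Wq = 3.0/(8.5 × 5.50)
Wq = 0.06417 seconds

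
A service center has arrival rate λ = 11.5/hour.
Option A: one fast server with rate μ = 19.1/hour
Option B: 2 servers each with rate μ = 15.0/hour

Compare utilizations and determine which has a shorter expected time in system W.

Option A: single server μ = 19.1 (M/M/1)
  ρ_A = 11.5/19.1 = 0.6021
  W_A = 1/(μ-λ) = 1/(19.1-11.5) = 1/7.60 = 0.1316

Option B: 2 servers μ = 15.0 (M/M/2)
  ρ_B = λ/(cμ) = 11.5/(2×15.0) = 0.3833
  Offered load a = λ/μ = cρ = 11.5/15.0 = 0.7667
  P₀ = [ Σₙ₌₀^1 aⁿ/n! + a^2/(2!(1-ρ)) ]⁻¹
  Σ = a^0/0! + a^1/1! = 1.0000 + 0.7667 = 1.7667
  a^2/(2!(1-ρ)) = 0.5878/(2 × 0.6167) = 0.4766
  P₀ = 1/(1.7667 + 0.4766) = 0.4458
  Lq = P₀·a^2·ρ / (2!(1-ρ)²) = 0.4458 × 0.5878 × 0.3833 / (2 × 0.3803) = 0.1321
  Wq_B = Lq/λ = 0.13206/11.5 = 0.01148
  W_B = Wq_B + 1/μ = 0.01148 + 0.06667 = 0.07815

Since W_B = 0.07815 < W_A = 0.1316, Option B (multiple servers) has the shorter time in system.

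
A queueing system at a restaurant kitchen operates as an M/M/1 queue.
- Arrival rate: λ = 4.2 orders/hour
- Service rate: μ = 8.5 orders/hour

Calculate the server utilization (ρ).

Server utilization: ρ = λ/μ
ρ = 4.2/8.5 = 0.4941
The server is busy 49.41% of the time.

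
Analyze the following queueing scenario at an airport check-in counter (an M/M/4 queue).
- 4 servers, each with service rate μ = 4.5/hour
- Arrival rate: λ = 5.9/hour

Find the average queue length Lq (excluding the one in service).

Traffic intensity: ρ = λ/(cμ) = 5.9/(4×4.5) = 0.3278
Since ρ = 0.3278 < 1, system is stable.
Offered load a = λ/μ = cρ = 5.9/4.5 = 1.3111
P₀ = [ Σₙ₌₀^3 aⁿ/n! + a^4/(4!(1-ρ)) ]⁻¹
Σ = a^0/0! + a^1/1! + a^2/2! + a^3/3! = 1.00000 + 1.31111 + 0.859506 + 0.375636 = 3.5463
a^4/(4!(1-ρ)) = 2.9550/(24 × 0.6722) = 0.1832
P₀ = 1/(3.5463 + 0.1832) = 0.2681
Lq = P₀·a^4·ρ / (4!(1-ρ)²) = 0.26814 × 2.9550 × 0.32778 / (24 × 0.45188) = 0.02395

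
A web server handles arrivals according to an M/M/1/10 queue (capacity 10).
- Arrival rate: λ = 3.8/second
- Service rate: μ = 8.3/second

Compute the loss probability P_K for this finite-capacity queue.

ρ = λ/μ = 3.8/8.3 = 0.45783
P₀ = (1-ρ)/(1-ρ^(K+1)) = (1-0.45783)/(1-0.45783^11) = 0.5422/0.9998 = 0.5423
P_K = P₀×ρ^K = 0.5423 × 0.45783^10 = 0.5423 × 0.0004046 = 0.0002194
Blocking probability = 0.02194%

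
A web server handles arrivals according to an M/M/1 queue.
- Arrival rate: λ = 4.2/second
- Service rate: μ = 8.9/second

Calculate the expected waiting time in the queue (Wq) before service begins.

First, compute utilization: ρ = λ/μ = 4.2/8.9 = 0.4719
For M/M/1: Wq = λ/(μ(μ-λ))
Wq = 4.2/(8.9 × (8.9-4.2))
Wq = 4.2/(8.9 × 4.70)
Wq = 0.1004 seconds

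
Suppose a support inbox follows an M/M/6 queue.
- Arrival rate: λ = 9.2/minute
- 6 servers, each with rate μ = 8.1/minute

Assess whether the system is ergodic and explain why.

Stability requires ρ = λ/(cμ) < 1
ρ = 9.2/(6 × 8.1) = 9.2/48.60 = 0.1893
Since 0.1893 < 1, the system is STABLE.
The servers are busy 18.93% of the time.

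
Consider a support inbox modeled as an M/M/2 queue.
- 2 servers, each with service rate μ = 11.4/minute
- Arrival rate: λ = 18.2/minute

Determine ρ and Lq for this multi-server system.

Traffic intensity: ρ = λ/(cμ) = 18.2/(2×11.4) = 0.7982
Since ρ = 0.7982 < 1, system is stable.
Offered load a = λ/μ = cρ = 18.2/11.4 = 1.5965
P₀ = [ Σₙ₌₀^1 aⁿ/n! + a^2/(2!(1-ρ)) ]⁻¹
Σ = a^0/0! + a^1/1! = 1.0000 + 1.5965 = 2.5965
a^2/(2!(1-ρ)) = 2.54878/(2 × 0.201754) = 6.3166
P₀ = 1/(2.5965 + 6.3166) = 0.1122
Lq = P₀·a^2·ρ / (2!(1-ρ)²) = 0.112195 × 2.54878 × 0.798246 / (2 × 0.0407048) = 2.8039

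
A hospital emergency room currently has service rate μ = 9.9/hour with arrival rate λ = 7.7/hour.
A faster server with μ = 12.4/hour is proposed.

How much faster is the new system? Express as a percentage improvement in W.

System 1: ρ₁ = 7.7/9.9 = 0.7778, W₁ = 1/(9.9-7.7) = 0.45455
System 2: ρ₂ = 7.7/12.4 = 0.6210, W₂ = 1/(12.4-7.7) = 0.21277
Improvement: (W₁-W₂)/W₁ = (0.45455-0.21277)/0.45455 = 53.19%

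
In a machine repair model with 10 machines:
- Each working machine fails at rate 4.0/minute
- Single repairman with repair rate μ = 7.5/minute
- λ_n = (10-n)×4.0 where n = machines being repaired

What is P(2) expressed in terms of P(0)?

P(2)/P(0) = ∏_{i=0}^{2-1} λ_i/μ_{i+1}
= (10-0)×4.0/7.5 × (10-1)×4.0/7.5
= 25.6000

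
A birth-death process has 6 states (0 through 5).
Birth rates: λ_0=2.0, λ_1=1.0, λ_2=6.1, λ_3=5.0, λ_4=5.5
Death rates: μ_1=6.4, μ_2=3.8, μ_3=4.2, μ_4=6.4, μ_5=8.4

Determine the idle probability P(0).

Ratios P(n)/P(0) = (λ₀···λₙ₋₁)/(μ₁···μₙ):
P(1)/P(0) = (2.0)/(6.4) = 0.31250
P(2)/P(0) = (2.0×1.0)/(6.4×3.8) = 0.082237
P(3)/P(0) = (2.0×1.0×6.1)/(6.4×3.8×4.2) = 0.11944
P(4)/P(0) = (2.0×1.0×6.1×5.0)/(6.4×3.8×4.2×6.4) = 0.093312
P(5)/P(0) = (2.0×1.0×6.1×5.0×5.5)/(6.4×3.8×4.2×6.4×8.4) = 0.061097

Normalization: ∑ P(n) = 1
P(0) × (1.0000 + 0.31250 + 0.082237 + 0.11944 + 0.093312 + 0.061097) = 1
P(0) × 1.6686 = 1
P(0) = 1/1.6686 = 0.5993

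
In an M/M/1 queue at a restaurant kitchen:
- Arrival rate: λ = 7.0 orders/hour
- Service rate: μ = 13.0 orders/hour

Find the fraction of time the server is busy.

Server utilization: ρ = λ/μ
ρ = 7.0/13.0 = 0.5385
The server is busy 53.85% of the time.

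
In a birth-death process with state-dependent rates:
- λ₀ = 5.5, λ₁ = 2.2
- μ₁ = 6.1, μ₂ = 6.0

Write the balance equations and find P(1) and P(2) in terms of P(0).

Balance equations:
State 0: λ₀P₀ = μ₁P₁ → P₁ = (λ₀/μ₁)P₀ = (5.5/6.1)P₀ = 0.9016P₀
State 1: P₂ = (λ₀λ₁)/(μ₁μ₂)P₀ = (5.5×2.2)/(6.1×6.0)P₀ = 0.3306P₀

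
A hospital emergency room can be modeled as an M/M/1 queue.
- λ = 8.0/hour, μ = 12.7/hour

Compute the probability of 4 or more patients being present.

ρ = λ/μ = 8.0/12.7 = 0.629921
P(N ≥ n) = ρⁿ
P(N ≥ 4) = 0.629921^4
P(N ≥ 4) = 0.1575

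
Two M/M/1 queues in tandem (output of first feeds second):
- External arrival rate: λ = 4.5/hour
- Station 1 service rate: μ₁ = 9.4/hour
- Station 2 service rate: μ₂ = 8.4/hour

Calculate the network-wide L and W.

By Jackson's theorem, each station behaves as independent M/M/1.
Station 1: ρ₁ = 4.5/9.4 = 0.4787, L₁ = ρ₁/(1-ρ₁) = λ/(μ₁-λ) = 4.5/4.90 = 0.9184
Station 2: ρ₂ = 4.5/8.4 = 0.5357, L₂ = ρ₂/(1-ρ₂) = λ/(μ₂-λ) = 4.5/3.90 = 1.1538
Total: L = L₁ + L₂ = 0.9184 + 1.1538 = 2.0722
W = L/λ = 2.0722/4.5 = 0.4605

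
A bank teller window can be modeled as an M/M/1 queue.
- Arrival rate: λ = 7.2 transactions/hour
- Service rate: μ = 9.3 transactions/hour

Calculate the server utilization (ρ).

Server utilization: ρ = λ/μ
ρ = 7.2/9.3 = 0.7742
The server is busy 77.42% of the time.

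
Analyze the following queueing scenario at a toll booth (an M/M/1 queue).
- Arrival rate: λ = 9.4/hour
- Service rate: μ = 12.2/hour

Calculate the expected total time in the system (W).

First, compute utilization: ρ = λ/μ = 9.4/12.2 = 0.7705
For M/M/1: W = 1/(μ-λ)
W = 1/(12.2-9.4) = 1/2.80
W = 0.3571 hours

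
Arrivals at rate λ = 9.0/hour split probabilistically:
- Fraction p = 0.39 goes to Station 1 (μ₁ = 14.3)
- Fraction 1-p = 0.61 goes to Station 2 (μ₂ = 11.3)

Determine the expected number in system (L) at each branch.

Effective rates: λ₁ = 9.0×0.39 = 3.51, λ₂ = 9.0×0.61 = 5.49
Station 1: ρ₁ = 3.51/14.3 = 0.24545, L₁ = ρ₁/(1-ρ₁) = 0.24545/(1-0.24545) = 0.3253
Station 2: ρ₂ = 5.49/11.3 = 0.48584, L₂ = ρ₂/(1-ρ₂) = 0.48584/(1-0.48584) = 0.9449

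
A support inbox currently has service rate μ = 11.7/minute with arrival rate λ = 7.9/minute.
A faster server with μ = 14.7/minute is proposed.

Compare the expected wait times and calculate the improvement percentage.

System 1: ρ₁ = 7.9/11.7 = 0.6752, W₁ = 1/(11.7-7.9) = 0.26316
System 2: ρ₂ = 7.9/14.7 = 0.5374, W₂ = 1/(14.7-7.9) = 0.14706
Improvement: (W₁-W₂)/W₁ = (0.26316-0.14706)/0.26316 = 44.12%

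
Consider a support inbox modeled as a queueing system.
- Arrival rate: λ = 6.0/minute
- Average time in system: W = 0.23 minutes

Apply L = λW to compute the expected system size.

Little's Law: L = λW
L = 6.0 × 0.23 = 1.3800 emails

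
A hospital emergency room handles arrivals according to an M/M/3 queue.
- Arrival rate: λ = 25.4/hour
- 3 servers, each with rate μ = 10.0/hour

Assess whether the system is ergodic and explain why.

Stability requires ρ = λ/(cμ) < 1
ρ = 25.4/(3 × 10.0) = 25.4/30.00 = 0.8467
Since 0.8467 < 1, the system is STABLE.
The servers are busy 84.67% of the time.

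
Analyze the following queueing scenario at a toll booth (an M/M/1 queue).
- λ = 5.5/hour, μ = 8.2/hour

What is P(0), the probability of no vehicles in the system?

ρ = λ/μ = 5.5/8.2 = 0.6707
P(0) = 1 - ρ = 1 - 0.6707 = 0.3293
The server is idle 32.93% of the time.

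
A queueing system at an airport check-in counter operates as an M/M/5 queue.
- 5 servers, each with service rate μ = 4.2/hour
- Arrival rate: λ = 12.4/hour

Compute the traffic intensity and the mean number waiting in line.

Traffic intensity: ρ = λ/(cμ) = 12.4/(5×4.2) = 0.5905
Since ρ = 0.5905 < 1, system is stable.
Offered load a = λ/μ = cρ = 12.4/4.2 = 2.9524
P₀ = [ Σₙ₌₀^4 aⁿ/n! + a^5/(5!(1-ρ)) ]⁻¹
Σ = a^0/0! + a^1/1! + a^2/2! + a^3/3! + a^4/4! = 1.00000 + 2.95238 + 4.35828 + 4.28910 + 3.16576 = 15.7655
a^5/(5!(1-ρ)) = 224.3169/(120 × 0.40952) = 4.5646
P₀ = 1/(15.7655 + 4.5646) = 0.04919
Lq = P₀·a^5·ρ / (5!(1-ρ)²) = 0.049188 × 224.3169 × 0.59048 / (120 × 0.16771) = 0.3237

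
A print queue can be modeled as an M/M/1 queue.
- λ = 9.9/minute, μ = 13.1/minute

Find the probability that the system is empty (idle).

ρ = λ/μ = 9.9/13.1 = 0.7557
P(0) = 1 - ρ = 1 - 0.7557 = 0.2443
The server is idle 24.43% of the time.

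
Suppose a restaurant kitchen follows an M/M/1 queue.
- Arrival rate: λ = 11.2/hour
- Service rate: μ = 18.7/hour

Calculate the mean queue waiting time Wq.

First, compute utilization: ρ = λ/μ = 11.2/18.7 = 0.5989
For M/M/1: Wq = λ/(μ(μ-λ))
Wq = 11.2/(18.7 × (18.7-11.2))
Wq = 11.2/(18.7 × 7.50)
Wq = 0.07986 hours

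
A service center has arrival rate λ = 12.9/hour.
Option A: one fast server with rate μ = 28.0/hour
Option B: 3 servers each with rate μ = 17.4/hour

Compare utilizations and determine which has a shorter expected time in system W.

Option A: single server μ = 28.0 (M/M/1)
  ρ_A = 12.9/28.0 = 0.4607
  W_A = 1/(μ-λ) = 1/(28.0-12.9) = 1/15.10 = 0.06623

Option B: 3 servers μ = 17.4 (M/M/3)
  ρ_B = λ/(cμ) = 12.9/(3×17.4) = 0.2471
  Offered load a = λ/μ = cρ = 12.9/17.4 = 0.7414
  P₀ = [ Σₙ₌₀^2 aⁿ/n! + a^3/(3!(1-ρ)) ]⁻¹
  Σ = a^0/0! + a^1/1! + a^2/2! = 1.0000 + 0.7414 + 0.2748 = 2.0162
  a^3/(3!(1-ρ)) = 0.4075/(6 × 0.7529) = 0.09021
  P₀ = 1/(2.0162 + 0.09021) = 0.4747
  Lq = P₀·a^3·ρ / (3!(1-ρ)²) = 0.4747 × 0.4075 × 0.2471 / (6 × 0.5668) = 0.01406
  Wq_B = Lq/λ = 0.01406/12.9 = 0.001090
  W_B = Wq_B + 1/μ = 0.001090 + 0.05747 = 0.05856

Since W_B = 0.05856 < W_A = 0.06623, Option B (multiple servers) has the shorter time in system.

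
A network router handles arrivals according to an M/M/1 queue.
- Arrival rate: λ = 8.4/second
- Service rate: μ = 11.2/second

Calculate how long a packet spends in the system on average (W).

First, compute utilization: ρ = λ/μ = 8.4/11.2 = 0.7500
For M/M/1: W = 1/(μ-λ)
W = 1/(11.2-8.4) = 1/2.80
W = 0.3571 seconds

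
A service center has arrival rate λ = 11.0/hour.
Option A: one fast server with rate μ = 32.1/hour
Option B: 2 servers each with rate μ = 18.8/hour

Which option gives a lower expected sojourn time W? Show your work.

Option A: single server μ = 32.1 (M/M/1)
  ρ_A = 11.0/32.1 = 0.3427
  W_A = 1/(μ-λ) = 1/(32.1-11.0) = 1/21.10 = 0.04739

Option B: 2 servers μ = 18.8 (M/M/2)
  ρ_B = λ/(cμ) = 11.0/(2×18.8) = 0.2926
  Offered load a = λ/μ = cρ = 11.0/18.8 = 0.5851
  P₀ = [ Σₙ₌₀^1 aⁿ/n! + a^2/(2!(1-ρ)) ]⁻¹
  Σ = a^0/0! + a^1/1! = 1.0000 + 0.5851 = 1.5851
  a^2/(2!(1-ρ)) = 0.34235/(2 × 0.70745) = 0.2420
  P₀ = 1/(1.5851 + 0.2420) = 0.5473
  Lq = P₀·a^2·ρ / (2!(1-ρ)²) = 0.5473 × 0.3423 × 0.2926 / (2 × 0.5005) = 0.05476
  Wq_B = Lq/λ = 0.054765/11.0 = 0.004979
  W_B = Wq_B + 1/μ = 0.004979 + 0.05319 = 0.05817

Since W_A = 0.04739 < W_B = 0.05817, Option A (single fast server) has the shorter time in system.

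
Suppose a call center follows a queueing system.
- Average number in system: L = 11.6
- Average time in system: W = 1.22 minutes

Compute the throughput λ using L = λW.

Little's Law: L = λW, so λ = L/W
λ = 11.6/1.22 = 9.5082 calls/minute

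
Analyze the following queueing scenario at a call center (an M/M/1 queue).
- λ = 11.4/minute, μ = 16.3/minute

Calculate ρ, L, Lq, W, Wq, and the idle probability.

Step 1: ρ = λ/μ = 11.4/16.3 = 0.6994
Step 2: L = λ/(μ-λ) = 11.4/4.90 = 2.3265
Step 3: Lq = λ²/(μ(μ-λ)) = 129.96/(16.3×4.90) = 1.6271
Step 4: W = 1/(μ-λ) = 1/4.90 = 0.20408
Step 5: Wq = λ/(μ(μ-λ)) = 11.4/(16.3×4.90) = 0.1427
Step 6: P(0) = 1-ρ = 0.3006
Verify: L = λW = 11.4×0.20408 = 2.3265 ✔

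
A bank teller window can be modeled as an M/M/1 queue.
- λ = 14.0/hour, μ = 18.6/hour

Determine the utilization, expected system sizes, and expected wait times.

Step 1: ρ = λ/μ = 14.0/18.6 = 0.7527
Step 2: L = λ/(μ-λ) = 14.0/4.60 = 3.0435
Step 3: Lq = λ²/(μ(μ-λ)) = 196.00/(18.6×4.60) = 2.2908
Step 4: W = 1/(μ-λ) = 1/4.60 = 0.21739
Step 5: Wq = λ/(μ(μ-λ)) = 14.0/(18.6×4.60) = 0.1636
Step 6: P(0) = 1-ρ = 0.2473
Verify: L = λW = 14.0×0.21739 = 3.0435 ✔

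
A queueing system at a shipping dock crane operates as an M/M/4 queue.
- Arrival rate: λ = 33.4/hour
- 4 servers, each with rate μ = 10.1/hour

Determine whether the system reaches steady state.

Stability requires ρ = λ/(cμ) < 1
ρ = 33.4/(4 × 10.1) = 33.4/40.40 = 0.8267
Since 0.8267 < 1, the system is STABLE.
The servers are busy 82.67% of the time.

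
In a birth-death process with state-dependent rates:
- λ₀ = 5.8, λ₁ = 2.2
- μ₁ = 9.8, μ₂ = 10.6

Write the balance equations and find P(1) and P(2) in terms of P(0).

Balance equations:
State 0: λ₀P₀ = μ₁P₁ → P₁ = (λ₀/μ₁)P₀ = (5.8/9.8)P₀ = 0.5918P₀
State 1: P₂ = (λ₀λ₁)/(μ₁μ₂)P₀ = (5.8×2.2)/(9.8×10.6)P₀ = 0.1228P₀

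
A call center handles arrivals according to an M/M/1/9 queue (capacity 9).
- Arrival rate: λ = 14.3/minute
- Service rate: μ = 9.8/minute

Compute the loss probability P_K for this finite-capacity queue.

ρ = λ/μ = 14.3/9.8 = 1.45918
P₀ = (1-ρ)/(1-ρ^(K+1)) = (1-1.45918)/(1-1.45918^10) = -0.4592/-42.7611 = 0.01074
P_K = P₀×ρ^K = 0.010738 × 1.45918^9 = 0.010738 × 29.9902 = 0.3220
Blocking probability = 32.20%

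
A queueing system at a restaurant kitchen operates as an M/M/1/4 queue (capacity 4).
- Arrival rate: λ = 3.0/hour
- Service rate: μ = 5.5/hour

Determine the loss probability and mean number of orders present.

ρ = λ/μ = 3.0/5.5 = 0.54545
P₀ = (1-ρ)/(1-ρ^(K+1)) = (1-0.54545)/(1-0.54545^5) = 0.45455/0.95172 = 0.4776
P_K = P₀×ρ^K = 0.4776 × 0.54545^4 = 0.4776 × 0.08852 = 0.04228
Blocking probability P_4 = 0.04228 (4.23%)
L = ρ[1 - (K+1)ρ^K + Kρ^(K+1)] / [(1-ρ)(1-ρ^(K+1))]
L = 0.54545 × (1 - 5×0.08852 + 4×0.04828) / ((1 - 0.54545) × (1 - 0.04828)) = 0.9463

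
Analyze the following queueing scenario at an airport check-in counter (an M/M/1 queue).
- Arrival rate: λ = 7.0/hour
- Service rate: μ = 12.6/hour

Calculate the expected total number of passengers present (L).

ρ = λ/μ = 7.0/12.6 = 0.5556
For M/M/1: L = λ/(μ-λ)
L = 7.0/(12.6-7.0) = 7.0/5.60
L = 1.2500 passengers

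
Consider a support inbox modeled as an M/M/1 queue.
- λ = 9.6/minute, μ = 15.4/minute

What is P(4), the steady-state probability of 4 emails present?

ρ = λ/μ = 9.6/15.4 = 0.62338
P(n) = (1-ρ)ρⁿ
P(4) = (1-0.62338) × 0.62338^4
P(4) = 0.3766 × 0.1510
P(4) = 0.05687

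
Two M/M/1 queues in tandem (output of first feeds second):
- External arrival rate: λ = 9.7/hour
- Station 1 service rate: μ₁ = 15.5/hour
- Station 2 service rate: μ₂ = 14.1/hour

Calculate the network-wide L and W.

By Jackson's theorem, each station behaves as independent M/M/1.
Station 1: ρ₁ = 9.7/15.5 = 0.6258, L₁ = ρ₁/(1-ρ₁) = λ/(μ₁-λ) = 9.7/5.80 = 1.67241
Station 2: ρ₂ = 9.7/14.1 = 0.6879, L₂ = ρ₂/(1-ρ₂) = λ/(μ₂-λ) = 9.7/4.40 = 2.20455
Total: L = L₁ + L₂ = 1.67241 + 2.20455 = 3.8770
W = L/λ = 3.8770/9.7 = 0.3997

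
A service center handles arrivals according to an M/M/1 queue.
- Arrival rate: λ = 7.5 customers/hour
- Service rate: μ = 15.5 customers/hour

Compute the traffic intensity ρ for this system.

Server utilization: ρ = λ/μ
ρ = 7.5/15.5 = 0.4839
The server is busy 48.39% of the time.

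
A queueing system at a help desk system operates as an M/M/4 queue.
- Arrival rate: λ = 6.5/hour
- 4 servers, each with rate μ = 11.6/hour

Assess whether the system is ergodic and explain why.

Stability requires ρ = λ/(cμ) < 1
ρ = 6.5/(4 × 11.6) = 6.5/46.40 = 0.1401
Since 0.1401 < 1, the system is STABLE.
The servers are busy 14.01% of the time.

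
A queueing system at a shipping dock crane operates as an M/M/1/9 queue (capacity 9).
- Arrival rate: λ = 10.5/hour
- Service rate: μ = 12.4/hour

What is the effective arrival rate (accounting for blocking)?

ρ = λ/μ = 10.5/12.4 = 0.846774
P₀ = (1-ρ)/(1-ρ^(K+1)) = (1-0.846774)/(1-0.846774^10) = 0.15323/0.81047 = 0.1891
P_K = P₀×ρ^K = 0.1891 × 0.846774^9 = 0.1891 × 0.2238 = 0.04232
λ_eff = λ(1-P_K) = 10.5 × (1 - 0.042316) = 10.5 × 0.957684 = 10.0557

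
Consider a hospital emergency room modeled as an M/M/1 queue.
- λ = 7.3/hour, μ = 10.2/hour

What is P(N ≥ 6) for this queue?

ρ = λ/μ = 7.3/10.2 = 0.7157
P(N ≥ n) = ρⁿ
P(N ≥ 6) = 0.7157^6
P(N ≥ 6) = 0.1344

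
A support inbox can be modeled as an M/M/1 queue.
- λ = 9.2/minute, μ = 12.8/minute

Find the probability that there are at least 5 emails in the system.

ρ = λ/μ = 9.2/12.8 = 0.7187
P(N ≥ n) = ρⁿ
P(N ≥ 5) = 0.7187^5
P(N ≥ 5) = 0.1918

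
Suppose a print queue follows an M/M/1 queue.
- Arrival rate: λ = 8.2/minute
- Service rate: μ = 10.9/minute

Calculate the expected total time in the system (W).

First, compute utilization: ρ = λ/μ = 8.2/10.9 = 0.7523
For M/M/1: W = 1/(μ-λ)
W = 1/(10.9-8.2) = 1/2.70
W = 0.3704 minutes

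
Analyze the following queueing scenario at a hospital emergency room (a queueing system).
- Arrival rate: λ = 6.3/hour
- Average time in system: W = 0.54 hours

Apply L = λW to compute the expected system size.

Little's Law: L = λW
L = 6.3 × 0.54 = 3.4020 patients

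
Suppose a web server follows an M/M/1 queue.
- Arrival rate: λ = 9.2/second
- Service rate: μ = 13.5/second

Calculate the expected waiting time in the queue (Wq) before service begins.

First, compute utilization: ρ = λ/μ = 9.2/13.5 = 0.6815
For M/M/1: Wq = λ/(μ(μ-λ))
Wq = 9.2/(13.5 × (13.5-9.2))
Wq = 9.2/(13.5 × 4.30)
Wq = 0.1585 seconds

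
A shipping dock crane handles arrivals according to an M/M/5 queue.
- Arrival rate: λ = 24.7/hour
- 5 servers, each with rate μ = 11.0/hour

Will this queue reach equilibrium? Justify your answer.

Stability requires ρ = λ/(cμ) < 1
ρ = 24.7/(5 × 11.0) = 24.7/55.00 = 0.4491
Since 0.4491 < 1, the system is STABLE.
The servers are busy 44.91% of the time.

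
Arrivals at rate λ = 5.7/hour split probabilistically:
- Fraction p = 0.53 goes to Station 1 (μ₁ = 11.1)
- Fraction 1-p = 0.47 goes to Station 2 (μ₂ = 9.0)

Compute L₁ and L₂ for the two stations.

Effective rates: λ₁ = 5.7×0.53 = 3.021, λ₂ = 5.7×0.47 = 2.679
Station 1: ρ₁ = 3.021/11.1 = 0.27216, L₁ = ρ₁/(1-ρ₁) = 0.27216/(1-0.27216) = 0.3739
Station 2: ρ₂ = 2.679/9.0 = 0.29767, L₂ = ρ₂/(1-ρ₂) = 0.29767/(1-0.29767) = 0.4238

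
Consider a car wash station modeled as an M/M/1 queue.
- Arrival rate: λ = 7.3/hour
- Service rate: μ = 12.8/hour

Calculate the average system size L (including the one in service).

ρ = λ/μ = 7.3/12.8 = 0.5703
For M/M/1: L = λ/(μ-λ)
L = 7.3/(12.8-7.3) = 7.3/5.50
L = 1.3273 cars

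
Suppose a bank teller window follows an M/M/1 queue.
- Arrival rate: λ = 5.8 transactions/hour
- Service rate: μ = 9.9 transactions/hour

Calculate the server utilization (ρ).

Server utilization: ρ = λ/μ
ρ = 5.8/9.9 = 0.5859
The server is busy 58.59% of the time.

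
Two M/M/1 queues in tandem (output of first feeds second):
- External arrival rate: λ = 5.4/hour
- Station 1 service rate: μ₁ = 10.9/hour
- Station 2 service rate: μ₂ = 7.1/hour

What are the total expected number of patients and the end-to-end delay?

By Jackson's theorem, each station behaves as independent M/M/1.
Station 1: ρ₁ = 5.4/10.9 = 0.4954, L₁ = ρ₁/(1-ρ₁) = λ/(μ₁-λ) = 5.4/5.50 = 0.9818
Station 2: ρ₂ = 5.4/7.1 = 0.7606, L₂ = ρ₂/(1-ρ₂) = λ/(μ₂-λ) = 5.4/1.70 = 3.1765
Total: L = L₁ + L₂ = 0.9818 + 3.1765 = 4.1583
W = L/λ = 4.1583/5.4 = 0.7701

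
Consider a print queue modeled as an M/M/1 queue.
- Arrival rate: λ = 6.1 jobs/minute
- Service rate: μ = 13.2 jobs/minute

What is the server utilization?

Server utilization: ρ = λ/μ
ρ = 6.1/13.2 = 0.4621
The server is busy 46.21% of the time.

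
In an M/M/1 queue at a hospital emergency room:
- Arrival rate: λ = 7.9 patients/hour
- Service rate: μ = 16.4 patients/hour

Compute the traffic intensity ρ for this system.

Server utilization: ρ = λ/μ
ρ = 7.9/16.4 = 0.4817
The server is busy 48.17% of the time.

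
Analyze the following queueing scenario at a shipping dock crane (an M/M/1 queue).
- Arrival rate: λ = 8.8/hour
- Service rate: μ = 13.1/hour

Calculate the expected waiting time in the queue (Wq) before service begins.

First, compute utilization: ρ = λ/μ = 8.8/13.1 = 0.6718
For M/M/1: Wq = λ/(μ(μ-λ))
Wq = 8.8/(13.1 × (13.1-8.8))
Wq = 8.8/(13.1 × 4.30)
Wq = 0.1562 hours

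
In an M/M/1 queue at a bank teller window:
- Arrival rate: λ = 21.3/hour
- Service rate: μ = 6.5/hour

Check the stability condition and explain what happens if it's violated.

Stability requires ρ = λ/(cμ) < 1
ρ = 21.3/(1 × 6.5) = 21.3/6.50 = 3.2769
Since 3.2769 ≥ 1, the system is UNSTABLE.
Queue grows without bound. Need μ > λ = 21.3.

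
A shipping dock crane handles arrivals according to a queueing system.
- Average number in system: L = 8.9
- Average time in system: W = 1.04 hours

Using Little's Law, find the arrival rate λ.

Little's Law: L = λW, so λ = L/W
λ = 8.9/1.04 = 8.5577 containers/hour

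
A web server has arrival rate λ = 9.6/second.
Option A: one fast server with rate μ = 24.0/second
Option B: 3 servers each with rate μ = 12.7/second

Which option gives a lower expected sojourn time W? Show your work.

Option A: single server μ = 24.0 (M/M/1)
  ρ_A = 9.6/24.0 = 0.4000
  W_A = 1/(μ-λ) = 1/(24.0-9.6) = 1/14.40 = 0.06944

Option B: 3 servers μ = 12.7 (M/M/3)
  ρ_B = λ/(cμ) = 9.6/(3×12.7) = 0.2520
  Offered load a = λ/μ = cρ = 9.6/12.7 = 0.7559
  P₀ = [ Σₙ₌₀^2 aⁿ/n! + a^3/(3!(1-ρ)) ]⁻¹
  Σ = a^0/0! + a^1/1! + a^2/2! = 1.0000 + 0.7559 + 0.2857 = 2.0416
  a^3/(3!(1-ρ)) = 0.4319/(6 × 0.7480) = 0.09623
  P₀ = 1/(2.0416 + 0.09623) = 0.4678
  Lq = P₀·a^3·ρ / (3!(1-ρ)²) = 0.4678 × 0.4319 × 0.2520 / (6 × 0.5596) = 0.01516
  Wq_B = Lq/λ = 0.01516/9.6 = 0.001579
  W_B = Wq_B + 1/μ = 0.001579 + 0.07874 = 0.08032

Since W_A = 0.06944 < W_B = 0.08032, Option A (single fast server) has the shorter time in system.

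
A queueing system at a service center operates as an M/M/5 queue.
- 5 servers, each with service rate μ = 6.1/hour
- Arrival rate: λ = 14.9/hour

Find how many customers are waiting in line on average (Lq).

Traffic intensity: ρ = λ/(cμ) = 14.9/(5×6.1) = 0.4885
Since ρ = 0.4885 < 1, system is stable.
Offered load a = λ/μ = cρ = 14.9/6.1 = 2.4426
P₀ = [ Σₙ₌₀^4 aⁿ/n! + a^5/(5!(1-ρ)) ]⁻¹
Σ = a^0/0! + a^1/1! + a^2/2! + a^3/3! + a^4/4! = 1.0000 + 2.4426 + 2.9832 + 2.4289 + 1.4833 = 10.3380
a^5/(5!(1-ρ)) = 86.9525/(120 × 0.51148) = 1.4167
P₀ = 1/(10.3380 + 1.4167) = 0.08507
Lq = P₀·a^5·ρ / (5!(1-ρ)²) = 0.08507 × 86.9525 × 0.4885 / (120 × 0.2616) = 0.1151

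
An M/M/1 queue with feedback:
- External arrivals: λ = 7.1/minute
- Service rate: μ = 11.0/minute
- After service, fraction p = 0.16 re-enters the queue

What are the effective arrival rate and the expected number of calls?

Effective arrival rate: λ_eff = λ/(1-p) = 7.1/(1-0.16) = 7.1/0.84 = 8.4524
ρ = λ_eff/μ = 8.4524/11.0 = 0.7684
L = ρ/(1-ρ) = 0.7684/(1-0.7684) = 3.3178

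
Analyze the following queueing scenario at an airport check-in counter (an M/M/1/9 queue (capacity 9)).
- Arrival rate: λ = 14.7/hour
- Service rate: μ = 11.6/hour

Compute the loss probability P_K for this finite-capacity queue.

ρ = λ/μ = 14.7/11.6 = 1.26724
P₀ = (1-ρ)/(1-ρ^(K+1)) = (1-1.26724)/(1-1.26724^10) = -0.26724/-9.6804 = 0.02761
P_K = P₀×ρ^K = 0.02761 × 1.26724^9 = 0.02761 × 8.4281 = 0.2327
Blocking probability = 23.27%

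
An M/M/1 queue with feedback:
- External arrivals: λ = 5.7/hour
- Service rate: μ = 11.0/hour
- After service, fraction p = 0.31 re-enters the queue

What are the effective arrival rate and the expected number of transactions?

Effective arrival rate: λ_eff = λ/(1-p) = 5.7/(1-0.31) = 5.7/0.69 = 8.2609
ρ = λ_eff/μ = 8.2609/11.0 = 0.75099
L = ρ/(1-ρ) = 0.75099/(1-0.75099) = 3.0159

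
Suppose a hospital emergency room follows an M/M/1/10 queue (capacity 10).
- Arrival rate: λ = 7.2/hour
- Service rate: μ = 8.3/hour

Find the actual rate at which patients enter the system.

ρ = λ/μ = 7.2/8.3 = 0.86747
P₀ = (1-ρ)/(1-ρ^(K+1)) = (1-0.86747)/(1-0.86747^11) = 0.1325/0.7907 = 0.1676
P_K = P₀×ρ^K = 0.1676 × 0.86747^10 = 0.1676 × 0.2413 = 0.04044
λ_eff = λ(1-P_K) = 7.2 × (1 - 0.04044) = 7.2 × 0.95956 = 6.9088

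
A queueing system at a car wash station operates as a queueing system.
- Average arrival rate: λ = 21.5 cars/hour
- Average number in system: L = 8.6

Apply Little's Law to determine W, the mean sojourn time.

Little's Law: L = λW, so W = L/λ
W = 8.6/21.5 = 0.4000 hours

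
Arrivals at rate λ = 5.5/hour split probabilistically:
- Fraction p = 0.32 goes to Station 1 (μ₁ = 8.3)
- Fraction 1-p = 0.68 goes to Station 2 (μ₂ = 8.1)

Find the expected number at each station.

Effective rates: λ₁ = 5.5×0.32 = 1.76, λ₂ = 5.5×0.68 = 3.74
Station 1: ρ₁ = 1.76/8.3 = 0.21205, L₁ = ρ₁/(1-ρ₁) = 0.21205/(1-0.21205) = 0.2691
Station 2: ρ₂ = 3.74/8.1 = 0.46173, L₂ = ρ₂/(1-ρ₂) = 0.46173/(1-0.46173) = 0.8578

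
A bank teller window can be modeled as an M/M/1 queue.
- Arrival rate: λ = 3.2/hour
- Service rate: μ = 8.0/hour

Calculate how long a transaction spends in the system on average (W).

First, compute utilization: ρ = λ/μ = 3.2/8.0 = 0.4000
For M/M/1: W = 1/(μ-λ)
W = 1/(8.0-3.2) = 1/4.80
W = 0.2083 hours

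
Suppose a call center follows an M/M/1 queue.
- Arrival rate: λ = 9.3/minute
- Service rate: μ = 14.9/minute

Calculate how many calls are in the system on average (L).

ρ = λ/μ = 9.3/14.9 = 0.6242
For M/M/1: L = λ/(μ-λ)
L = 9.3/(14.9-9.3) = 9.3/5.60
L = 1.6607 calls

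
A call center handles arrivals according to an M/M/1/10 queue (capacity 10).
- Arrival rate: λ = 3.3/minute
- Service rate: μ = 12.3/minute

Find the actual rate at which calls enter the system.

ρ = λ/μ = 3.3/12.3 = 0.2683
P₀ = (1-ρ)/(1-ρ^(K+1)) = (1-0.2683)/(1-0.2683^11) = 0.7317/1.0000 = 0.7317
P_K = P₀×ρ^K = 0.7317 × 0.2683^10 = 0.7317 × 0.000001933 = 0.000001414
λ_eff = λ(1-P_K) = 3.3 × (1 - 0.000001414) = 3.3 × 1.0000 = 3.3000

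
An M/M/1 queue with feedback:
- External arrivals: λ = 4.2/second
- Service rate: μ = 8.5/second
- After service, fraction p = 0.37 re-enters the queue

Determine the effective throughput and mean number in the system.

Effective arrival rate: λ_eff = λ/(1-p) = 4.2/(1-0.37) = 4.2/0.63 = 6.66667
ρ = λ_eff/μ = 6.66667/8.5 = 0.784314
L = ρ/(1-ρ) = 0.784314/(1-0.784314) = 3.6364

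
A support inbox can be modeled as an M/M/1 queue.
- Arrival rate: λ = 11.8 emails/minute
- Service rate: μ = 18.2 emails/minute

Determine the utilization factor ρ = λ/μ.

Server utilization: ρ = λ/μ
ρ = 11.8/18.2 = 0.6484
The server is busy 64.84% of the time.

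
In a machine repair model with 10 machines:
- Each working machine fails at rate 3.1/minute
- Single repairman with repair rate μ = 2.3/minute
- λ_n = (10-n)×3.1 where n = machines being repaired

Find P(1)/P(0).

P(1)/P(0) = ∏_{i=0}^{1-1} λ_i/μ_{i+1}
= (10-0)×3.1/2.3
= 13.4783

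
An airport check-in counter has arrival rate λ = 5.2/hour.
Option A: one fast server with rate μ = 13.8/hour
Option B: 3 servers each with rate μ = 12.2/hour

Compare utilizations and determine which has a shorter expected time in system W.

Option A: single server μ = 13.8 (M/M/1)
  ρ_A = 5.2/13.8 = 0.3768
  W_A = 1/(μ-λ) = 1/(13.8-5.2) = 1/8.60 = 0.1163

Option B: 3 servers μ = 12.2 (M/M/3)
  ρ_B = λ/(cμ) = 5.2/(3×12.2) = 0.1421
  Offered load a = λ/μ = cρ = 5.2/12.2 = 0.4262
  P₀ = [ Σₙ₌₀^2 aⁿ/n! + a^3/(3!(1-ρ)) ]⁻¹
  Σ = a^0/0! + a^1/1! + a^2/2! = 1.0000 + 0.42623 + 0.090836 = 1.5171
  a^3/(3!(1-ρ)) = 0.07743/(6 × 0.8579) = 0.01504
  P₀ = 1/(1.5171 + 0.01504) = 0.6527
  Lq = P₀·a^3·ρ / (3!(1-ρ)²) = 0.6527 × 0.07743 × 0.1421 / (6 × 0.7360) = 0.001626
  Wq_B = Lq/λ = 0.001626/5.2 = 0.0003127
  W_B = Wq_B + 1/μ = 0.0003127 + 0.08197 = 0.08228

Since W_B = 0.08228 < W_A = 0.1163, Option B (multiple servers) has the shorter time in system.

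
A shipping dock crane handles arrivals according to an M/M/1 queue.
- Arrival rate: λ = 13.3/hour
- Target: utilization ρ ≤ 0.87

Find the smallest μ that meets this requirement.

ρ = λ/μ, so μ = λ/ρ
μ ≥ 13.3/0.87 = 15.2874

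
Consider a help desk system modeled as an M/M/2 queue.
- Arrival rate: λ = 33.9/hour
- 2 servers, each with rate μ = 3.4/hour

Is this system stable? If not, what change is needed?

Stability requires ρ = λ/(cμ) < 1
ρ = 33.9/(2 × 3.4) = 33.9/6.80 = 4.9853
Since 4.9853 ≥ 1, the system is UNSTABLE.
Need c > λ/μ = 33.9/3.4 = 9.97.
Minimum servers needed: c = 10.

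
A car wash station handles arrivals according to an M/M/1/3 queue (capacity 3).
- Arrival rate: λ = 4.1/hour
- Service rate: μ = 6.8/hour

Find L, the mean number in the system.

ρ = λ/μ = 4.1/6.8 = 0.60294
P₀ = (1-ρ)/(1-ρ^(K+1)) = (1-0.60294)/(1-0.60294^4) = 0.39706/0.86784 = 0.4575
P_K = P₀×ρ^K = 0.4575 × 0.60294^3 = 0.4575 × 0.2192 = 0.1003
L = ρ[1 - (K+1)ρ^K + Kρ^(K+1)] / [(1-ρ)(1-ρ^(K+1))]
L = 0.60294 × (1 - 4×0.21919 + 3×0.13216) / ((1 - 0.60294) × (1 - 0.13216)) = 0.9094 cars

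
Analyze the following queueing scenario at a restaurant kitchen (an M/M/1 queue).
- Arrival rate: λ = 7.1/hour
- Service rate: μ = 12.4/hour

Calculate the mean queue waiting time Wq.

First, compute utilization: ρ = λ/μ = 7.1/12.4 = 0.5726
For M/M/1: Wq = λ/(μ(μ-λ))
Wq = 7.1/(12.4 × (12.4-7.1))
Wq = 7.1/(12.4 × 5.30)
Wq = 0.1080 hours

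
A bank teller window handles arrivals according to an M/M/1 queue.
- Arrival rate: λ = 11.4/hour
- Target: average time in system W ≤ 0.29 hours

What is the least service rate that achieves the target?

For M/M/1: W = 1/(μ-λ)
Need W ≤ 0.29, so 1/(μ-λ) ≤ 0.29
μ - λ ≥ 1/0.29 = 3.4483
μ ≥ 11.4 + 3.4483 = 14.8483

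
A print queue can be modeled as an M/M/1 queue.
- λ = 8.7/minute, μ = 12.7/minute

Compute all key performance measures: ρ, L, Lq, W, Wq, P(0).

Step 1: ρ = λ/μ = 8.7/12.7 = 0.6850
Step 2: L = λ/(μ-λ) = 8.7/4.00 = 2.1750
Step 3: Lq = λ²/(μ(μ-λ)) = 75.69/(12.7×4.00) = 1.4900
Step 4: W = 1/(μ-λ) = 1/4.00 = 0.2500
Step 5: Wq = λ/(μ(μ-λ)) = 8.7/(12.7×4.00) = 0.1713
Step 6: P(0) = 1-ρ = 0.3150
Verify: L = λW = 8.7×0.2500 = 2.1750 ✔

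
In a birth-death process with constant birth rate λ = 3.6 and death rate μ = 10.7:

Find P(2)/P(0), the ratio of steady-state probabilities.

For constant rates: P(n)/P(0) = (λ/μ)^n
P(2)/P(0) = (3.6/10.7)^2 = 0.3364^2 = 0.1132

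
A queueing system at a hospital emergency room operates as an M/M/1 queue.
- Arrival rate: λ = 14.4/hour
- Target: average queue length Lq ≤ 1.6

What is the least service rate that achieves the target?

For M/M/1: Lq = λ²/(μ(μ-λ))
Need Lq ≤ 1.6, i.e. μ(μ-λ) ≥ λ²/1.6
μ² - 14.4μ - 207.36/1.6 ≥ 0  →  μ² - 14.4μ - 129.6000 ≥ 0
Quadratic formula (positive root): μ = [λ + √(λ² + 4×129.6000)]/2
Discriminant: 207.36 + 4×129.6000 = 725.7600, √725.7600 = 26.9399
μ ≥ (14.4 + 26.9399)/2 = 20.6700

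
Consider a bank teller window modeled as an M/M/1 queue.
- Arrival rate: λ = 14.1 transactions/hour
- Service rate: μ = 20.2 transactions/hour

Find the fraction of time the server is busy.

Server utilization: ρ = λ/μ
ρ = 14.1/20.2 = 0.6980
The server is busy 69.80% of the time.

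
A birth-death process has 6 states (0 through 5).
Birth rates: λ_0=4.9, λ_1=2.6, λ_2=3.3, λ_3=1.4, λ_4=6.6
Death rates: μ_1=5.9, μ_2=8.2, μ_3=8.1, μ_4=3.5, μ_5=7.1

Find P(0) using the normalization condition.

Ratios P(n)/P(0) = (λ₀···λₙ₋₁)/(μ₁···μₙ):
P(1)/P(0) = (4.9)/(5.9) = 0.8305
P(2)/P(0) = (4.9×2.6)/(5.9×8.2) = 0.2633
P(3)/P(0) = (4.9×2.6×3.3)/(5.9×8.2×8.1) = 0.1073
P(4)/P(0) = (4.9×2.6×3.3×1.4)/(5.9×8.2×8.1×3.5) = 0.04291
P(5)/P(0) = (4.9×2.6×3.3×1.4×6.6)/(5.9×8.2×8.1×3.5×7.1) = 0.03989

Normalization: ∑ P(n) = 1
P(0) × (1.0000 + 0.8305 + 0.2633 + 0.1073 + 0.04291 + 0.03989) = 1
P(0) × 2.2839 = 1
P(0) = 1/2.2839 = 0.4378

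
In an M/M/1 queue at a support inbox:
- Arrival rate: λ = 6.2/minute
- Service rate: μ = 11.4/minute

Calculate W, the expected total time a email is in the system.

First, compute utilization: ρ = λ/μ = 6.2/11.4 = 0.5439
For M/M/1: W = 1/(μ-λ)
W = 1/(11.4-6.2) = 1/5.20
W = 0.1923 minutes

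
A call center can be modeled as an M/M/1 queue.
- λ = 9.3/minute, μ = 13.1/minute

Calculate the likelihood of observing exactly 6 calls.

ρ = λ/μ = 9.3/13.1 = 0.7099
P(n) = (1-ρ)ρⁿ
P(6) = (1-0.7099) × 0.7099^6
P(6) = 0.2901 × 0.1280
P(6) = 0.03713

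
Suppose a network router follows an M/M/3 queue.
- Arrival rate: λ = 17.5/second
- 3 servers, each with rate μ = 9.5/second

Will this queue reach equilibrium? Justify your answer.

Stability requires ρ = λ/(cμ) < 1
ρ = 17.5/(3 × 9.5) = 17.5/28.50 = 0.6140
Since 0.6140 < 1, the system is STABLE.
The servers are busy 61.40% of the time.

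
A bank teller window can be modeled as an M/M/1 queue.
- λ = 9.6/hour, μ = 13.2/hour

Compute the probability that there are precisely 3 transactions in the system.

ρ = λ/μ = 9.6/13.2 = 0.7273
P(n) = (1-ρ)ρⁿ
P(3) = (1-0.7273) × 0.7273^3
P(3) = 0.2727 × 0.3847
P(3) = 0.1049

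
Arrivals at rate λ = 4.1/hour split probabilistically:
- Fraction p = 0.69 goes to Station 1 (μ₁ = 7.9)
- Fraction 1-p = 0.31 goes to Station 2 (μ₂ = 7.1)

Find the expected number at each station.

Effective rates: λ₁ = 4.1×0.69 = 2.829, λ₂ = 4.1×0.31 = 1.271
Station 1: ρ₁ = 2.829/7.9 = 0.3581, L₁ = ρ₁/(1-ρ₁) = 0.3581/(1-0.3581) = 0.5579
Station 2: ρ₂ = 1.271/7.1 = 0.1790, L₂ = ρ₂/(1-ρ₂) = 0.1790/(1-0.1790) = 0.2180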